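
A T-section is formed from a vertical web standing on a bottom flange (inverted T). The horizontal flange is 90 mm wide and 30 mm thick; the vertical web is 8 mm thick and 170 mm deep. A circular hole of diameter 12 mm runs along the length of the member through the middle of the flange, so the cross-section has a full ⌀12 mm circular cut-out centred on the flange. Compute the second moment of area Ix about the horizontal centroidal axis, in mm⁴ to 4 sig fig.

Ix ≈ 1.239 × 10⁷ mm⁴

Decompose the section into non-overlapping parts with the origin at the bottom-left of its bounding rectangle.
Flange: 90 × 30, A = 2 700 mm², y = 15 mm, Ī = 202 500 mm⁴.
Web: 8 × 170, A = 1 360 mm², y = 115 mm, Ī = 3 275 333 mm⁴.
Hole (subtracted): ⌀12, A = 113.097 mm², y = 15 mm, Ī = 1017.88 mm⁴.
Centroid: ȳ = ΣA·y / ΣA = 49.4574 mm.
Transfer each piece to the horizontal centroidal axis using Ī + A·d² with d = y − 49.4574:
  flange: d = -34.4574 mm → contributes +3 408 243 mm⁴
  web: d = 65.5426 mm → contributes +9 117 666 mm⁴
  hole: d = -34.4574 mm → contributes −135 300 mm⁴
Total I = 12 390 609 mm⁴.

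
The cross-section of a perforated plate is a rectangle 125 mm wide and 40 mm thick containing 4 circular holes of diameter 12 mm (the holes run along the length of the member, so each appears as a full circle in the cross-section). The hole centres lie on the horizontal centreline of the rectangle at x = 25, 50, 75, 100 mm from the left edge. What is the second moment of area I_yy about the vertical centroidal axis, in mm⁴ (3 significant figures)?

Break the section into simple shapes (no overlaps), measuring from the bottom-left corner of the bounding box.
Plate: 125 × 40, A = 5 000 mm², x = 62.5 mm, Ī = 6 510 417 mm⁴.
Hole 1 (subtracted): ⌀12, A = 113.1 mm², x = 25 mm, Ī = 1017.9 mm⁴.
Hole 2 (subtracted): ⌀12, A = 113.1 mm², x = 50 mm, Ī = 1017.9 mm⁴.
Hole 3 (subtracted): ⌀12, A = 113.1 mm², x = 75 mm, Ī = 1017.9 mm⁴.
Hole 4 (subtracted): ⌀12, A = 113.1 mm², x = 100 mm, Ī = 1017.9 mm⁴.
By symmetry the centroid is at mid-width, x̄ = 62.5 mm.
Transfer each piece to the vertical centroidal axis using Ī + A·d² with d = x − 62.5:
  plate: d = 0 mm → contributes +6 510 417 mm⁴
  hole 1: d = -37.5 mm → contributes −160 061 mm⁴
  hole 2: d = -12.5 mm → contributes −18 689 mm⁴
  hole 3: d = 12.5 mm → contributes −18 689 mm⁴
  hole 4: d = 37.5 mm → contributes −160 061 mm⁴
Total I = 6 152 916 mm⁴.

I_yy ≈ 6.15 × 10⁶ mm⁴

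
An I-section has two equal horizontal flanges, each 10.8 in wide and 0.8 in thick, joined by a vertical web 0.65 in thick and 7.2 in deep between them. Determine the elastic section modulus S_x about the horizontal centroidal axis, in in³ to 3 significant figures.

S_x ≈ 67.6 in³

Decompose the section into non-overlapping parts with the origin at the bottom-left of its bounding rectangle.
Bottom flange: 10.8 × 0.8, A = 8.64 in², y = 0.4 in, Ī = 0.4608 in⁴.
Web: 0.65 × 7.2, A = 4.68 in², y = 4.4 in, Ī = 20.218 in⁴.
Top flange: 10.8 × 0.8, A = 8.64 in², y = 8.4 in, Ī = 0.4608 in⁴.
By symmetry the centroid is at mid-height, ȳ = 4.4 in.
Transfer each piece to the horizontal centroidal axis using Ī + A·d² with d = y − 4.4:
  bottom flange: d = -4 in → contributes +138.7 in⁴
  web: d = 0 in → contributes +20.218 in⁴
  top flange: d = 4 in → contributes +138.7 in⁴
Total I = 297.62 in⁴.
Extreme fibre distance c = 4.4 in; S = I/c = 67.641 in³.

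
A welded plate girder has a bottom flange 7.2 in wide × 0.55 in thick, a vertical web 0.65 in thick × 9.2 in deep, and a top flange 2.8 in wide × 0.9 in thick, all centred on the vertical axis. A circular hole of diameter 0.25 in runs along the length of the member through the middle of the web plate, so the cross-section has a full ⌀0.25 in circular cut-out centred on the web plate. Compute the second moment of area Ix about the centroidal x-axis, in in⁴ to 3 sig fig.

Ix ≈ 197 in⁴

Split into non-overlapping primitives; take the origin at the lower-left of the bounding box.
Bottom plate: 7.2 × 0.55, A = 3.96 in², y = 0.275 in, Ī = 0.099825 in⁴.
Web plate: 0.65 × 9.2, A = 5.98 in², y = 5.15 in, Ī = 42.179 in⁴.
Top plate: 2.8 × 0.9, A = 2.52 in², y = 10.2 in, Ī = 0.1701 in⁴.
Hole (subtracted): ⌀0.25, A = 0.049087 in², y = 5.15 in, Ī = 0.00019175 in⁴.
Centroid: ȳ = ΣA·y / ΣA = 4.6199 in.
Transfer each piece to the centroidal x-axis using Ī + A·d² with d = y − 4.6199:
  bottom plate: d = -4.3449 in → contributes +74.857 in⁴
  web plate: d = 0.5301 in → contributes +43.859 in⁴
  top plate: d = 5.5801 in → contributes +78.637 in⁴
  hole: d = 0.5301 in → contributes −0.013985 in⁴
Total I = 197.34 in⁴.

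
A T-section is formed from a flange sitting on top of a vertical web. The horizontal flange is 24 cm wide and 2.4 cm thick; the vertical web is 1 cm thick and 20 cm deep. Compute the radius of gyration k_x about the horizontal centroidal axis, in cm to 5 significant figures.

Treat the section as a set of non-overlapping primitives; coordinates are from the bounding-box lower-left.
Flange: 24 × 2.4, A = 57.6 cm², y = 21.2 cm, Ī = 27.648 cm⁴.
Web: 1 × 20, A = 20 cm², y = 10 cm, Ī = 666.6667 cm⁴.
Centroid: ȳ = ΣA·y / ΣA = 18.3134 cm.
Transfer each piece to the horizontal centroidal axis using Ī + A·d² with d = y − 18.3134:
  flange: d = 2.886598 cm → contributes +507.597 cm⁴
  web: d = -8.313402 cm → contributes +2048.92 cm⁴
Total I = 2556.517 cm⁴.
Radius of gyration: k = √(I/A) = √(2556.517 / 77.6) = 5.739756 cm.

k_x ≈ 5.7398 cm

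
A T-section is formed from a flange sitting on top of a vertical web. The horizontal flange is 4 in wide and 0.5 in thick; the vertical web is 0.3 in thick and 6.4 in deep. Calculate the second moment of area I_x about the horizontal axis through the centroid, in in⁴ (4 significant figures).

Treat the section as a set of non-overlapping primitives; coordinates are from the bounding-box lower-left.
Flange: 4 × 0.5, A = 2 in², y = 6.65 in, Ī = 0.0416667 in⁴.
Web: 0.3 × 6.4, A = 1.92 in², y = 3.2 in, Ī = 6.5536 in⁴.
Centroid: ȳ = ΣA·y / ΣA = 4.9602 in.
Transfer each piece to the horizontal axis through the centroid using Ī + A·d² with d = y − 4.9602:
  flange: d = 1.6898 in → contributes +5.75249 in⁴
  web: d = -1.7602 in → contributes +12.5024 in⁴
Total I = 18.2549 in⁴.

I_x ≈ 18.25 in⁴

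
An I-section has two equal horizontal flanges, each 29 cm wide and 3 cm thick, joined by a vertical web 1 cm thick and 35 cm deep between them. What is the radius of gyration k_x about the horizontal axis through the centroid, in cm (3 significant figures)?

k_x ≈ 17.8 cm

Split into non-overlapping primitives; take the origin at the lower-left of the bounding box.
Bottom flange: 29 × 3, A = 87 cm², y = 1.5 cm, Ī = 65.25 cm⁴.
Web: 1 × 35, A = 35 cm², y = 20.5 cm, Ī = 3572.9 cm⁴.
Top flange: 29 × 3, A = 87 cm², y = 39.5 cm, Ī = 65.25 cm⁴.
By symmetry the centroid is at mid-height, ȳ = 20.5 cm.
Transfer each piece to the horizontal axis through the centroid using Ī + A·d² with d = y − 20.5:
  bottom flange: d = -19 cm → contributes +31 472 cm⁴
  web: d = 0 cm → contributes +3572.9 cm⁴
  top flange: d = 19 cm → contributes +31 472 cm⁴
Total I = 66 517 cm⁴.
Radius of gyration: k = √(I/A) = √(66 517 / 209) = 17.84 cm.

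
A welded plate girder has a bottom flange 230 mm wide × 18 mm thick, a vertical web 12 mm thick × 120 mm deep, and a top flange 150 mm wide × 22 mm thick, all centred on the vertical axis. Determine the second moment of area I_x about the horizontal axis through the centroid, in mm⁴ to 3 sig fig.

I_x ≈ 3.80 × 10⁷ mm⁴

Break the section into simple shapes (no overlaps), measuring from the bottom-left corner of the bounding box.
Bottom plate: 230 × 18, A = 4 140 mm², y = 9 mm, Ī = 111 780 mm⁴.
Web plate: 12 × 120, A = 1 440 mm², y = 78 mm, Ī = 1 728 000 mm⁴.
Top plate: 150 × 22, A = 3 300 mm², y = 149 mm, Ī = 133 100 mm⁴.
Centroid: ȳ = ΣA·y / ΣA = 72.216 mm.
Transfer each piece to the horizontal axis through the centroid using Ī + A·d² with d = y − 72.216:
  bottom plate: d = -63.216 mm → contributes +16 656 421 mm⁴
  web plate: d = 5.7838 mm → contributes +1 776 171 mm⁴
  top plate: d = 76.784 mm → contributes +19 589 073 mm⁴
Total I = 38 021 665 mm⁴.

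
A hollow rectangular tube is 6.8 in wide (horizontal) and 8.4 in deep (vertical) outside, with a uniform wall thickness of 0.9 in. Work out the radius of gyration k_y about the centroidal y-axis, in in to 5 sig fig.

Decompose the section into non-overlapping parts with the origin at the bottom-left of its bounding rectangle.
Outer rectangle: 6.8 × 8.4, A = 57.12 in², x = 3.4 in, Ī = 220.1024 in⁴.
Inner void (subtracted): 5 × 6.6, A = 33 in², x = 3.4 in, Ī = 68.75 in⁴.
By symmetry the centroid is at mid-width, x̄ = 3.4 in.
All pieces are centred on the centroidal y-axis, so I = ΣĪ (holes subtracted) = 151.3524 in⁴.
Radius of gyration: k = √(I/A) = √(151.3524 / 24.12) = 2.50499 in.

k_y ≈ 2.5050 in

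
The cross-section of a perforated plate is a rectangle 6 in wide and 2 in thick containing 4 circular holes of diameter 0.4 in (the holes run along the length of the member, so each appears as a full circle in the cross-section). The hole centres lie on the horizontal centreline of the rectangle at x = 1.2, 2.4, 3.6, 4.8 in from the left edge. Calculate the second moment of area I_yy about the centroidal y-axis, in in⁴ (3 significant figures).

I_yy ≈ 35.1 in⁴

Treat the section as a set of non-overlapping primitives; coordinates are from the bounding-box lower-left.
Plate: 6 × 2, A = 12 in², x = 3 in, Ī = 36 in⁴.
Hole 1 (subtracted): ⌀0.4, A = 0.12566 in², x = 1.2 in, Ī = 0.0012566 in⁴.
Hole 2 (subtracted): ⌀0.4, A = 0.12566 in², x = 2.4 in, Ī = 0.0012566 in⁴.
Hole 3 (subtracted): ⌀0.4, A = 0.12566 in², x = 3.6 in, Ī = 0.0012566 in⁴.
Hole 4 (subtracted): ⌀0.4, A = 0.12566 in², x = 4.8 in, Ī = 0.0012566 in⁴.
By symmetry the centroid is at mid-width, x̄ = 3 in.
Transfer each piece to the centroidal y-axis using Ī + A·d² with d = x − 3:
  plate: d = 0 in → contributes +36 in⁴
  hole 1: d = -1.8 in → contributes −0.40841 in⁴
  hole 2: d = -0.6 in → contributes −0.046496 in⁴
  hole 3: d = 0.6 in → contributes −0.046496 in⁴
  hole 4: d = 1.8 in → contributes −0.40841 in⁴
Total I = 35.09 in⁴.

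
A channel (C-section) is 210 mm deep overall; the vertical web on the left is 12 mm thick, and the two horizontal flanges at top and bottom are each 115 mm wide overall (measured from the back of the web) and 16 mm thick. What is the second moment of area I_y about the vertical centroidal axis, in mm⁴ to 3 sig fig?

Decompose the section into non-overlapping parts with the origin at the bottom-left of its bounding rectangle.
Web: 12 × 210, A = 2 520 mm², x = 6 mm, Ī = 30 240 mm⁴.
Top flange (beyond web): 103 × 16, A = 1 648 mm², x = 63.5 mm, Ī = 1 456 969 mm⁴.
Bottom flange (beyond web): 103 × 16, A = 1 648 mm², x = 63.5 mm, Ī = 1 456 969 mm⁴.
Centroid: x̄ = ΣA·x / ΣA = 38.586 mm.
Transfer each piece to the vertical centroidal axis using Ī + A·d² with d = x − 38.586:
  web: d = -32.586 mm → contributes +2 706 090 mm⁴
  top flange (beyond web): d = 24.914 mm → contributes +2 479 898 mm⁴
  bottom flange (beyond web): d = 24.914 mm → contributes +2 479 898 mm⁴
Total I = 7 665 886 mm⁴.

I_y ≈ 7.67 × 10⁶ mm⁴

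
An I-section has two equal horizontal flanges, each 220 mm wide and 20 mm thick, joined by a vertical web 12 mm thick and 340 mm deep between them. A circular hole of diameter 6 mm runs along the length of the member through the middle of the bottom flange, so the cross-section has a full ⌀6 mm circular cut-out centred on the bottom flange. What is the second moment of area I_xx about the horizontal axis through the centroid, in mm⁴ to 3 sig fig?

Split into non-overlapping primitives; take the origin at the lower-left of the bounding box.
Bottom flange: 220 × 20, A = 4 400 mm², y = 10 mm, Ī = 146 667 mm⁴.
Web: 12 × 340, A = 4 080 mm², y = 190 mm, Ī = 39 304 000 mm⁴.
Top flange: 220 × 20, A = 4 400 mm², y = 370 mm, Ī = 146 667 mm⁴.
Hole (subtracted): ⌀6, A = 28.274 mm², y = 10 mm, Ī = 63.617 mm⁴.
Centroid: ȳ = ΣA·y / ΣA = 190.4 mm.
Transfer each piece to the horizontal axis through the centroid using Ī + A·d² with d = y − 190.4:
  bottom flange: d = -180.4 mm → contributes +143 334 633 mm⁴
  web: d = -0.39601 mm → contributes +39 304 640 mm⁴
  top flange: d = 179.6 mm → contributes +142 080 081 mm⁴
  hole: d = -180.4 mm → contributes −920 187 mm⁴
Total I = 323 799 166 mm⁴.

I_xx ≈ 3.24 × 10⁸ mm⁴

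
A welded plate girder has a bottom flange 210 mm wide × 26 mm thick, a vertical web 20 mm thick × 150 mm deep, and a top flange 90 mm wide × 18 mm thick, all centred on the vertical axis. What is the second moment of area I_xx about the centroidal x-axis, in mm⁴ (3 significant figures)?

Decompose the section into non-overlapping parts with the origin at the bottom-left of its bounding rectangle.
Bottom plate: 210 × 26, A = 5 460 mm², y = 13 mm, Ī = 307 580 mm⁴.
Web plate: 20 × 150, A = 3 000 mm², y = 101 mm, Ī = 5 625 000 mm⁴.
Top plate: 90 × 18, A = 1 620 mm², y = 185 mm, Ī = 43 740 mm⁴.
Centroid: ȳ = ΣA·y / ΣA = 66.833 mm.
Transfer each piece to the centroidal x-axis using Ī + A·d² with d = y − 66.833:
  bottom plate: d = -53.833 mm → contributes +16 130 812 mm⁴
  web plate: d = 34.167 mm → contributes +9 127 083 mm⁴
  top plate: d = 118.17 mm → contributes +22 664 385 mm⁴
Total I = 47 922 280 mm⁴.

I_xx ≈ 4.79 × 10⁷ mm⁴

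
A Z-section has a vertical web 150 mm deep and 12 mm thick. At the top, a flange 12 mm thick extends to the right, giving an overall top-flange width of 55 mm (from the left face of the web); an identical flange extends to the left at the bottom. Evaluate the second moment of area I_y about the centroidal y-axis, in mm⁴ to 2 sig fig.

Decompose the section into non-overlapping parts with the origin at the bottom-left of its bounding rectangle.
Web: 12 × 150, A = 1 800 mm², x = 49 mm, Ī = 21 600 mm⁴.
Top flange (beyond web): 43 × 12, A = 516 mm², x = 76.5 mm, Ī = 79 507 mm⁴.
Bottom flange (beyond web): 43 × 12, A = 516 mm², x = 21.5 mm, Ī = 79 507 mm⁴.
Centroid: x̄ = ΣA·x / ΣA = 49 mm.
Transfer each piece to the centroidal y-axis using Ī + A·d² with d = x − 49:
  web: d = 0 mm → contributes +21 600 mm⁴
  top flange (beyond web): d = 27.5 mm → contributes +469 732 mm⁴
  bottom flange (beyond web): d = -27.5 mm → contributes +469 732 mm⁴
Total I = 961 064 mm⁴.

I_y ≈ 9.6 × 10⁵ mm⁴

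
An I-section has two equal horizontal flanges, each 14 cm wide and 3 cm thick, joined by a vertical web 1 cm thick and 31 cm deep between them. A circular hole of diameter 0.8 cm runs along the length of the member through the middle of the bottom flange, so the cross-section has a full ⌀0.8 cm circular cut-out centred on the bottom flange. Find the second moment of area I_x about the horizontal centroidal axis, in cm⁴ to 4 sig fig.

Split into non-overlapping primitives; take the origin at the lower-left of the bounding box.
Bottom flange: 14 × 3, A = 42 cm², y = 1.5 cm, Ī = 31.5 cm⁴.
Web: 1 × 31, A = 31 cm², y = 18.5 cm, Ī = 2482.58 cm⁴.
Top flange: 14 × 3, A = 42 cm², y = 35.5 cm, Ī = 31.5 cm⁴.
Hole (subtracted): ⌀0.8, A = 0.502655 cm², y = 1.5 cm, Ī = 0.0201062 cm⁴.
Centroid: ȳ = ΣA·y / ΣA = 18.5746 cm.
Transfer each piece to the horizontal centroidal axis using Ī + A·d² with d = y − 18.5746:
  bottom flange: d = -17.0746 cm → contributes +12276.3 cm⁴
  web: d = -0.0746317 cm → contributes +2482.76 cm⁴
  top flange: d = 16.9254 cm → contributes +12063.2 cm⁴
  hole: d = -17.0746 cm → contributes −146.566 cm⁴
Total I = 26675.7 cm⁴.

I_x ≈ 2.668 × 10⁴ cm⁴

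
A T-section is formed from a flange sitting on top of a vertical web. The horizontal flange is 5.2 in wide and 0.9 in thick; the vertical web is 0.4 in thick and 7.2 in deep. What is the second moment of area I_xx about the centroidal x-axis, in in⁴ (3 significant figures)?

I_xx ≈ 42.0 in⁴

Treat the section as a set of non-overlapping primitives; coordinates are from the bounding-box lower-left.
Flange: 5.2 × 0.9, A = 4.68 in², y = 7.65 in, Ī = 0.3159 in⁴.
Web: 0.4 × 7.2, A = 2.88 in², y = 3.6 in, Ī = 12.442 in⁴.
Centroid: ȳ = ΣA·y / ΣA = 6.1071 in.
Transfer each piece to the centroidal x-axis using Ī + A·d² with d = y − 6.1071:
  flange: d = 1.5429 in → contributes +11.456 in⁴
  web: d = -2.5071 in → contributes +30.545 in⁴
Total I = 42.001 in⁴.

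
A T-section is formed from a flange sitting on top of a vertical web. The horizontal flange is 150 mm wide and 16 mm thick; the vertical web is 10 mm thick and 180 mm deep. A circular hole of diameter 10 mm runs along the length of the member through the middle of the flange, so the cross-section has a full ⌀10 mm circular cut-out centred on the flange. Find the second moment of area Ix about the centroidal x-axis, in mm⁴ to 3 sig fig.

Break the section into simple shapes (no overlaps), measuring from the bottom-left corner of the bounding box.
Flange: 150 × 16, A = 2 400 mm², y = 188 mm, Ī = 51 200 mm⁴.
Web: 10 × 180, A = 1 800 mm², y = 90 mm, Ī = 4 860 000 mm⁴.
Hole (subtracted): ⌀10, A = 78.54 mm², y = 188 mm, Ī = 490.87 mm⁴.
Centroid: ȳ = ΣA·y / ΣA = 145.2 mm.
Transfer each piece to the centroidal x-axis using Ī + A·d² with d = y − 145.2:
  flange: d = 42.8 mm → contributes +4 447 691 mm⁴
  web: d = -55.2 mm → contributes +10 344 599 mm⁴
  hole: d = 42.8 mm → contributes −144 366 mm⁴
Total I = 14 647 925 mm⁴.

Ix ≈ 1.46 × 10⁷ mm⁴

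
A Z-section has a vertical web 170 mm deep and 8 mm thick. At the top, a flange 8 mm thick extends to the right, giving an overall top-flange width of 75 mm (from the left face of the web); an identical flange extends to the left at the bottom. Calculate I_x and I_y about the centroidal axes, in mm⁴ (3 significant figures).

I_x ≈ 1.03 × 10⁷ mm⁴, I_y ≈ 1.92 × 10⁶ mm⁴

Decompose the section into non-overlapping parts with the origin at the bottom-left of its bounding rectangle.
Web: 8 × 170, A = 1 360 mm², y = 85 mm, Ī = 3 275 333 mm⁴.
Top flange (beyond web): 67 × 8, A = 536 mm², y = 166 mm, Ī = 2858.7 mm⁴.
Bottom flange (beyond web): 67 × 8, A = 536 mm², y = 4 mm, Ī = 2858.7 mm⁴.
Centroid: ȳ = ΣA·y / ΣA = 85 mm.
Transfer each piece to the centroidal x-axis using Ī + A·d² with d = y − 85:
  web: d = 0 mm → contributes +3 275 333 mm⁴
  top flange (beyond web): d = 81 mm → contributes +3 519 555 mm⁴
  bottom flange (beyond web): d = -81 mm → contributes +3 519 555 mm⁴
Total I = 10 314 443 mm⁴.
For the y-axis: x̄ = 71 mm.
Repeating about the centroidal y-axis gives I_y = 1 915 771 mm⁴.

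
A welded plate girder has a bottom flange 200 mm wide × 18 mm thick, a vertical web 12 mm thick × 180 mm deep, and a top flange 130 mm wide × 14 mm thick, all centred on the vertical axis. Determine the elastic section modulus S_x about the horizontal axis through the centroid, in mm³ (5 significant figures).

S_x ≈ 4.2355 × 10⁵ mm³

Decompose the section into non-overlapping parts with the origin at the bottom-left of its bounding rectangle.
Bottom plate: 200 × 18, A = 3 600 mm², y = 9 mm, Ī = 97 200 mm⁴.
Web plate: 12 × 180, A = 2 160 mm², y = 108 mm, Ī = 5 832 000 mm⁴.
Top plate: 130 × 14, A = 1 820 mm², y = 205 mm, Ī = 29726.67 mm⁴.
Centroid: ȳ = ΣA·y / ΣA = 84.27177 mm.
Transfer each piece to the horizontal axis through the centroid using Ī + A·d² with d = y − 84.27177:
  bottom plate: d = -75.27177 mm → contributes +20 494 221 mm⁴
  web plate: d = 23.72823 mm → contributes +7 048 143 mm⁴
  top plate: d = 120.7282 mm → contributes +26 556 784 mm⁴
Total I = 54 099 147 mm⁴.
Extreme fibre distance c = 127.7282 mm; S = I/c = 423548.9 mm³.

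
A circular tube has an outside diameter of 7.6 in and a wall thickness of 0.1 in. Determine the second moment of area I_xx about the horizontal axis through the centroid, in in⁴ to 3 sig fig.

Split into non-overlapping primitives; take the origin at the lower-left of the bounding box.
Outer circle: ⌀7.6, A = 45.365 in², y = 3.8 in, Ī = 163.77 in⁴.
Bore (subtracted): ⌀7.4, A = 43.008 in², y = 3.8 in, Ī = 147.2 in⁴.
By symmetry the centroid is at mid-height, ȳ = 3.8 in.
All pieces are centred on the horizontal axis through the centroid, so I = ΣĪ (holes subtracted) = 16.57 in⁴.

I_xx ≈ 16.6 in⁴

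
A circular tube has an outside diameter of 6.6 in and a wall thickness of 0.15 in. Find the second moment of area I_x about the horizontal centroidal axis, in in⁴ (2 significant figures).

I_x ≈ 16 in⁴

Break the section into simple shapes (no overlaps), measuring from the bottom-left corner of the bounding box.
Outer circle: ⌀6.6, A = 34.21 in², y = 3.3 in, Ī = 93.14 in⁴.
Bore (subtracted): ⌀6.3, A = 31.17 in², y = 3.3 in, Ī = 77.33 in⁴.
By symmetry the centroid is at mid-height, ȳ = 3.3 in.
All pieces are centred on the horizontal centroidal axis, so I = ΣĪ (holes subtracted) = 15.81 in⁴.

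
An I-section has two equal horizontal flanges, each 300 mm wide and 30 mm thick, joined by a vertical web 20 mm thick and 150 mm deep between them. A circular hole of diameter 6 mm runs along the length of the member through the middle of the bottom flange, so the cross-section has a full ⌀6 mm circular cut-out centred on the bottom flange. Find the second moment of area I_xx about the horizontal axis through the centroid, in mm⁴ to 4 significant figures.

Split into non-overlapping primitives; take the origin at the lower-left of the bounding box.
Bottom flange: 300 × 30, A = 9 000 mm², y = 15 mm, Ī = 675 000 mm⁴.
Web: 20 × 150, A = 3 000 mm², y = 105 mm, Ī = 5 625 000 mm⁴.
Top flange: 300 × 30, A = 9 000 mm², y = 195 mm, Ī = 675 000 mm⁴.
Hole (subtracted): ⌀6, A = 28.2743 mm², y = 15 mm, Ī = 63.6173 mm⁴.
Centroid: ȳ = ΣA·y / ΣA = 105.121 mm.
Transfer each piece to the horizontal axis through the centroid using Ī + A·d² with d = y − 105.121:
  bottom flange: d = -90.1213 mm → contributes +73 771 702 mm⁴
  web: d = -0.121339 mm → contributes +5 625 044 mm⁴
  top flange: d = 89.8787 mm → contributes +73 378 563 mm⁴
  hole: d = -90.1213 mm → contributes −229 704 mm⁴
Total I = 152 545 606 mm⁴.

I_xx ≈ 1.525 × 10⁸ mm⁴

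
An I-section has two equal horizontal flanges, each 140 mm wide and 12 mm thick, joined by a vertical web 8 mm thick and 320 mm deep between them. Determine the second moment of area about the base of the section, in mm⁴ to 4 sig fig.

Split into non-overlapping primitives; take the origin at the lower-left of the bounding box.
Bottom flange: 140 × 12, A = 1 680 mm², y = 6 mm, Ī = 20 160 mm⁴.
Web: 8 × 320, A = 2 560 mm², y = 172 mm, Ī = 21 845 333 mm⁴.
Top flange: 140 × 12, A = 1 680 mm², y = 338 mm, Ī = 20 160 mm⁴.
Transfer each piece to the bottom edge using Ī + A·d² with d = y − 0:
  bottom flange: d = 6 mm → contributes +80 640 mm⁴
  web: d = 172 mm → contributes +97 580 373 mm⁴
  top flange: d = 338 mm → contributes +191 950 080 mm⁴
Total I = 289 611 093 mm⁴.

I_base ≈ 2.896 × 10⁸ mm⁴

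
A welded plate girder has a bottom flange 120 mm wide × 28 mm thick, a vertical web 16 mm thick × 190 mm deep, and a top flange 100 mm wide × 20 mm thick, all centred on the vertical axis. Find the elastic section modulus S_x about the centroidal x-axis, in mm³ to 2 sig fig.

S_x ≈ 5.1 × 10⁵ mm³

Break the section into simple shapes (no overlaps), measuring from the bottom-left corner of the bounding box.
Bottom plate: 120 × 28, A = 3 360 mm², y = 14 mm, Ī = 219 520 mm⁴.
Web plate: 16 × 190, A = 3 040 mm², y = 123 mm, Ī = 9 145 333 mm⁴.
Top plate: 100 × 20, A = 2 000 mm², y = 228 mm, Ī = 66 667 mm⁴.
Centroid: ȳ = ΣA·y / ΣA = 104.4 mm.
Transfer each piece to the centroidal x-axis using Ī + A·d² with d = y − 104.4:
  bottom plate: d = -90.4 mm → contributes +27 677 978 mm⁴
  web plate: d = 18.6 mm → contributes +10 197 052 mm⁴
  top plate: d = 123.6 mm → contributes +30 620 587 mm⁴
Total I = 68 495 616 mm⁴.
Extreme fibre distance c = 133.6 mm; S = I/c = 512 692 mm³.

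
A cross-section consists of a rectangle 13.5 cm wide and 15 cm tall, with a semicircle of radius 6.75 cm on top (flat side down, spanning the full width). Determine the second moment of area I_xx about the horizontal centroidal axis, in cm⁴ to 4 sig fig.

I_xx ≈ 9706 cm⁴

Treat the section as a set of non-overlapping primitives; coordinates are from the bounding-box lower-left.
Rectangular body: 13.5 × 15, A = 202.5 cm², y = 7.5 cm, Ī = 3796.88 cm⁴.
Semicircular cap: semicircle r = 6.75, A = 71.5694 cm², y = 17.8648 cm, Ī = 227.849 cm⁴.
Centroid: ȳ = ΣA·y / ΣA = 10.2066 cm.
Transfer each piece to the horizontal centroidal axis using Ī + A·d² with d = y − 10.2066:
  rectangular body: d = -2.70662 cm → contributes +5280.35 cm⁴
  semicircular cap: d = 7.65817 cm → contributes +4425.22 cm⁴
Total I = 9705.57 cm⁴.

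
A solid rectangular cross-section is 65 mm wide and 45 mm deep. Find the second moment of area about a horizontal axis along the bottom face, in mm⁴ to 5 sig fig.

The section: 65 × 45, A = 2 925 mm², y = 22.5 mm, Ī = 493593.8 mm⁴.
Transfer it to a horizontal axis along the bottom face using Ī + A·d² with d = y − 0:
  the section: d = 22.5 mm → contributes +1 974 375 mm⁴
Total I = 1 974 375 mm⁴.

I_base ≈ 1.9744 × 10⁶ mm⁴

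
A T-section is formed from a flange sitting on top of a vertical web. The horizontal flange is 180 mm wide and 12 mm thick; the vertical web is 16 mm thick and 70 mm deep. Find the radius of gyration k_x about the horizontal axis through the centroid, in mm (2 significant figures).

k_x ≈ 23 mm

Treat the section as a set of non-overlapping primitives; coordinates are from the bounding-box lower-left.
Flange: 180 × 12, A = 2 160 mm², y = 76 mm, Ī = 25 920 mm⁴.
Web: 16 × 70, A = 1 120 mm², y = 35 mm, Ī = 457 333 mm⁴.
Centroid: ȳ = ΣA·y / ΣA = 62 mm.
Transfer each piece to the horizontal axis through the centroid using Ī + A·d² with d = y − 62:
  flange: d = 14 mm → contributes +449 280 mm⁴
  web: d = -27 mm → contributes +1 273 813 mm⁴
Total I = 1 723 093 mm⁴.
Radius of gyration: k = √(I/A) = √(1 723 093 / 3 280) = 22.92 mm.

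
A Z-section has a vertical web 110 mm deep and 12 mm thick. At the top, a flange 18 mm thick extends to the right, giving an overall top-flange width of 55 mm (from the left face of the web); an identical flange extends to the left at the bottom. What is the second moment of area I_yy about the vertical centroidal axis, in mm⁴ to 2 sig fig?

I_yy ≈ 1.4 × 10⁶ mm⁴

Break the section into simple shapes (no overlaps), measuring from the bottom-left corner of the bounding box.
Web: 12 × 110, A = 1 320 mm², x = 49 mm, Ī = 15 840 mm⁴.
Top flange (beyond web): 43 × 18, A = 774 mm², x = 76.5 mm, Ī = 119 261 mm⁴.
Bottom flange (beyond web): 43 × 18, A = 774 mm², x = 21.5 mm, Ī = 119 261 mm⁴.
Centroid: x̄ = ΣA·x / ΣA = 49 mm.
Transfer each piece to the vertical centroidal axis using Ī + A·d² with d = x − 49:
  web: d = 0 mm → contributes +15 840 mm⁴
  top flange (beyond web): d = 27.5 mm → contributes +704 598 mm⁴
  bottom flange (beyond web): d = -27.5 mm → contributes +704 598 mm⁴
Total I = 1 425 036 mm⁴.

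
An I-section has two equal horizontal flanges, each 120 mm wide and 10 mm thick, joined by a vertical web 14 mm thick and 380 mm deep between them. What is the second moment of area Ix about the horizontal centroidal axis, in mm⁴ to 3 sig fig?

Split into non-overlapping primitives; take the origin at the lower-left of the bounding box.
Bottom flange: 120 × 10, A = 1 200 mm², y = 5 mm, Ī = 10 000 mm⁴.
Web: 14 × 380, A = 5 320 mm², y = 200 mm, Ī = 64 017 333 mm⁴.
Top flange: 120 × 10, A = 1 200 mm², y = 395 mm, Ī = 10 000 mm⁴.
By symmetry the centroid is at mid-height, ȳ = 200 mm.
Transfer each piece to the horizontal centroidal axis using Ī + A·d² with d = y − 200:
  bottom flange: d = -195 mm → contributes +45 640 000 mm⁴
  web: d = 0 mm → contributes +64 017 333 mm⁴
  top flange: d = 195 mm → contributes +45 640 000 mm⁴
Total I = 155 297 333 mm⁴.

Ix ≈ 1.55 × 10⁸ mm⁴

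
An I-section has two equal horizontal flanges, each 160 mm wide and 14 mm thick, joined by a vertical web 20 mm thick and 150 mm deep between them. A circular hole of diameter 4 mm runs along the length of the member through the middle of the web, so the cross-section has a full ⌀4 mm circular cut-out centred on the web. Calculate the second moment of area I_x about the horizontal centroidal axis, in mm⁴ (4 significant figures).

Split into non-overlapping primitives; take the origin at the lower-left of the bounding box.
Bottom flange: 160 × 14, A = 2 240 mm², y = 7 mm, Ī = 36586.7 mm⁴.
Web: 20 × 150, A = 3 000 mm², y = 89 mm, Ī = 5 625 000 mm⁴.
Top flange: 160 × 14, A = 2 240 mm², y = 171 mm, Ī = 36586.7 mm⁴.
Hole (subtracted): ⌀4, A = 12.5664 mm², y = 89 mm, Ī = 12.5664 mm⁴.
By symmetry the centroid is at mid-height, ȳ = 89 mm.
Transfer each piece to the horizontal centroidal axis using Ī + A·d² with d = y − 89:
  bottom flange: d = -82 mm → contributes +15 098 347 mm⁴
  web: d = 0 mm → contributes +5 625 000 mm⁴
  top flange: d = 82 mm → contributes +15 098 347 mm⁴
  hole: d = 0 mm → contributes −12.5664 mm⁴
Total I = 35 821 681 mm⁴.

I_x ≈ 3.582 × 10⁷ mm⁴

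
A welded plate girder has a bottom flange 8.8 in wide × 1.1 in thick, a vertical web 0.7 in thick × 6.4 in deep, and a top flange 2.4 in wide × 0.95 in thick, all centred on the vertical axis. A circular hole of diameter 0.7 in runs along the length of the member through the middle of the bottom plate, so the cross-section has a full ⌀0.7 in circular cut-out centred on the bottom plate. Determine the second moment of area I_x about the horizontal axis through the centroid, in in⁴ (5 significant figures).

I_x ≈ 134.27 in⁴

Treat the section as a set of non-overlapping primitives; coordinates are from the bounding-box lower-left.
Bottom plate: 8.8 × 1.1, A = 9.68 in², y = 0.55 in, Ī = 0.9760667 in⁴.
Web plate: 0.7 × 6.4, A = 4.48 in², y = 4.3 in, Ī = 15.29173 in⁴.
Top plate: 2.4 × 0.95, A = 2.28 in², y = 7.975 in, Ī = 0.171475 in⁴.
Hole (subtracted): ⌀0.7, A = 0.3848451 in², y = 0.55 in, Ī = 0.01178588 in⁴.
Centroid: ȳ = ΣA·y / ΣA = 2.650821 in.
Transfer each piece to the horizontal axis through the centroid using Ī + A·d² with d = y − 2.650821:
  bottom plate: d = -2.100821 in → contributes +43.69824 in⁴
  web plate: d = 1.649179 in → contributes +27.4764 in⁴
  top plate: d = 5.324179 in → contributes +64.80238 in⁴
  hole: d = -2.100821 in → contributes −1.710279 in⁴
Total I = 134.2667 in⁴.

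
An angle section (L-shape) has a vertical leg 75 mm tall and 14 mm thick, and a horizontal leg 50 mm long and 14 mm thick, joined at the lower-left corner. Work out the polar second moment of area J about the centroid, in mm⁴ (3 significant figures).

Decompose the section into non-overlapping parts with the origin at the bottom-left of its bounding rectangle.
Vertical leg: 14 × 75, A = 1 050 mm², y = 37.5 mm, Ī = 492 188 mm⁴.
Horizontal leg (remainder): 36 × 14, A = 504 mm², y = 7 mm, Ī = 8 232 mm⁴.
Centroid: ȳ = ΣA·y / ΣA = 27.608 mm.
Transfer each piece to the centroidal x-axis using Ī + A·d² with d = y − 27.608:
  vertical leg: d = 9.8919 mm → contributes +594 930 mm⁴
  horizontal leg (remainder): d = -20.608 mm → contributes +222 278 mm⁴
Total I = 817 207 mm⁴.
For the y-axis: x̄ = 15.108 mm.
Repeating about the centroidal y-axis gives I_y = 284 420 mm⁴.
Polar second moment: J = I_x + I_y = 1 101 627 mm⁴.

J ≈ 1.10 × 10⁶ mm⁴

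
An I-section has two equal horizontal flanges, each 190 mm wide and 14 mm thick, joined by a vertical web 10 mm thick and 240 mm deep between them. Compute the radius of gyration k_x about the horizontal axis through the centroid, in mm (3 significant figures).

k_x ≈ 112 mm

Split into non-overlapping primitives; take the origin at the lower-left of the bounding box.
Bottom flange: 190 × 14, A = 2 660 mm², y = 7 mm, Ī = 43 447 mm⁴.
Web: 10 × 240, A = 2 400 mm², y = 134 mm, Ī = 11 520 000 mm⁴.
Top flange: 190 × 14, A = 2 660 mm², y = 261 mm, Ī = 43 447 mm⁴.
By symmetry the centroid is at mid-height, ȳ = 134 mm.
Transfer each piece to the horizontal axis through the centroid using Ī + A·d² with d = y − 134:
  bottom flange: d = -127 mm → contributes +42 946 587 mm⁴
  web: d = 0 mm → contributes +11 520 000 mm⁴
  top flange: d = 127 mm → contributes +42 946 587 mm⁴
Total I = 97 413 173 mm⁴.
Radius of gyration: k = √(I/A) = √(97 413 173 / 7 720) = 112.33 mm.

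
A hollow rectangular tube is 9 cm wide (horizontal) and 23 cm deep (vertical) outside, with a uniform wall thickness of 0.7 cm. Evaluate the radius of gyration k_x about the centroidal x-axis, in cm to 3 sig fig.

Break the section into simple shapes (no overlaps), measuring from the bottom-left corner of the bounding box.
Outer rectangle: 9 × 23, A = 207 cm², y = 11.5 cm, Ī = 9125.3 cm⁴.
Inner void (subtracted): 7.6 × 21.6, A = 164.16 cm², y = 11.5 cm, Ī = 6382.5 cm⁴.
By symmetry the centroid is at mid-height, ȳ = 11.5 cm.
All pieces are centred on the centroidal x-axis, so I = ΣĪ (holes subtracted) = 2742.7 cm⁴.
Radius of gyration: k = √(I/A) = √(2742.7 / 42.84) = 8.0014 cm.

k_x ≈ 8.00 cm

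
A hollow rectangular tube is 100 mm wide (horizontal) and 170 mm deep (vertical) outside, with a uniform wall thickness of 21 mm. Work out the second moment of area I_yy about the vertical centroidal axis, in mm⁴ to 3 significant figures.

I_yy ≈ 1.21 × 10⁷ mm⁴

Decompose the section into non-overlapping parts with the origin at the bottom-left of its bounding rectangle.
Outer rectangle: 100 × 170, A = 17 000 mm², x = 50 mm, Ī = 14 166 667 mm⁴.
Inner void (subtracted): 58 × 128, A = 7 424 mm², x = 50 mm, Ī = 2 081 195 mm⁴.
By symmetry the centroid is at mid-width, x̄ = 50 mm.
All pieces are centred on the vertical centroidal axis, so I = ΣĪ (holes subtracted) = 12 085 472 mm⁴.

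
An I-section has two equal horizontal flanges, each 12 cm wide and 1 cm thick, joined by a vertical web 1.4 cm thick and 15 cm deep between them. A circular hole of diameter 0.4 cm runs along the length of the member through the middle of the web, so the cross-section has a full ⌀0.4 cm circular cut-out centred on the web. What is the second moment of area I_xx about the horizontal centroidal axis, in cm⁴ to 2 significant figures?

Decompose the section into non-overlapping parts with the origin at the bottom-left of its bounding rectangle.
Bottom flange: 12 × 1, A = 12 cm², y = 0.5 cm, Ī = 1 cm⁴.
Web: 1.4 × 15, A = 21 cm², y = 8.5 cm, Ī = 393.8 cm⁴.
Top flange: 12 × 1, A = 12 cm², y = 16.5 cm, Ī = 1 cm⁴.
Hole (subtracted): ⌀0.4, A = 0.1257 cm², y = 8.5 cm, Ī = 0.001257 cm⁴.
By symmetry the centroid is at mid-height, ȳ = 8.5 cm.
Transfer each piece to the horizontal centroidal axis using Ī + A·d² with d = y − 8.5:
  bottom flange: d = -8 cm → contributes +769 cm⁴
  web: d = 0 cm → contributes +393.8 cm⁴
  top flange: d = 8 cm → contributes +769 cm⁴
  hole: d = 0 cm → contributes −0.001257 cm⁴
Total I = 1 932 cm⁴.

I_xx ≈ 1900 cm⁴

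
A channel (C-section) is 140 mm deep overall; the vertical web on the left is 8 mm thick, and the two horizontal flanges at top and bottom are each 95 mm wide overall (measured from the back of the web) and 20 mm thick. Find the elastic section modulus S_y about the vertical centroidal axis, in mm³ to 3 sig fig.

S_y ≈ 7.47 × 10⁴ mm³

Decompose the section into non-overlapping parts with the origin at the bottom-left of its bounding rectangle.
Web: 8 × 140, A = 1 120 mm², x = 4 mm, Ī = 5973.3 mm⁴.
Top flange (beyond web): 87 × 20, A = 1 740 mm², x = 51.5 mm, Ī = 1 097 505 mm⁴.
Bottom flange (beyond web): 87 × 20, A = 1 740 mm², x = 51.5 mm, Ī = 1 097 505 mm⁴.
Centroid: x̄ = ΣA·x / ΣA = 39.935 mm.
Transfer each piece to the vertical centroidal axis using Ī + A·d² with d = x − 39.935:
  web: d = -35.935 mm → contributes +1 452 239 mm⁴
  top flange (beyond web): d = 11.565 mm → contributes +1 330 237 mm⁴
  bottom flange (beyond web): d = 11.565 mm → contributes +1 330 237 mm⁴
Total I = 4 112 714 mm⁴.
Extreme fibre distance c = 55.065 mm; S = I/c = 74 688 mm³.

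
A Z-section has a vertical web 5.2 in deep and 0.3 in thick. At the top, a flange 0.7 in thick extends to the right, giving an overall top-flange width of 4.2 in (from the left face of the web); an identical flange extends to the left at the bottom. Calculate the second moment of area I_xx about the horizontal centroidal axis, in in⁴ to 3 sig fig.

Break the section into simple shapes (no overlaps), measuring from the bottom-left corner of the bounding box.
Web: 0.3 × 5.2, A = 1.56 in², y = 2.6 in, Ī = 3.5152 in⁴.
Top flange (beyond web): 3.9 × 0.7, A = 2.73 in², y = 4.85 in, Ī = 0.11148 in⁴.
Bottom flange (beyond web): 3.9 × 0.7, A = 2.73 in², y = 0.35 in, Ī = 0.11148 in⁴.
Centroid: ȳ = ΣA·y / ΣA = 2.6 in.
Transfer each piece to the horizontal centroidal axis using Ī + A·d² with d = y − 2.6:
  web: d = 0 in → contributes +3.5152 in⁴
  top flange (beyond web): d = 2.25 in → contributes +13.932 in⁴
  bottom flange (beyond web): d = -2.25 in → contributes +13.932 in⁴
Total I = 31.379 in⁴.

I_xx ≈ 31.4 in⁴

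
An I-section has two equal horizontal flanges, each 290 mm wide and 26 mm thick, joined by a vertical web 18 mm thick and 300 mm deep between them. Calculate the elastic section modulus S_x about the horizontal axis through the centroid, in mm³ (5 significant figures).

S_x ≈ 2.5114 × 10⁶ mm³

Decompose the section into non-overlapping parts with the origin at the bottom-left of its bounding rectangle.
Bottom flange: 290 × 26, A = 7 540 mm², y = 13 mm, Ī = 424753.3 mm⁴.
Web: 18 × 300, A = 5 400 mm², y = 176 mm, Ī = 40 500 000 mm⁴.
Top flange: 290 × 26, A = 7 540 mm², y = 339 mm, Ī = 424753.3 mm⁴.
By symmetry the centroid is at mid-height, ȳ = 176 mm.
Transfer each piece to the horizontal axis through the centroid using Ī + A·d² with d = y − 176:
  bottom flange: d = -163 mm → contributes +200 755 013 mm⁴
  web: d = 0 mm → contributes +40 500 000 mm⁴
  top flange: d = 163 mm → contributes +200 755 013 mm⁴
Total I = 442 010 027 mm⁴.
Extreme fibre distance c = 176 mm; S = I/c = 2 511 421 mm³.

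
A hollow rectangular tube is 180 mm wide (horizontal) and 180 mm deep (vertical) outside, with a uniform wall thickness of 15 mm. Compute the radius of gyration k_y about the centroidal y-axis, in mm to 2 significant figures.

Break the section into simple shapes (no overlaps), measuring from the bottom-left corner of the bounding box.
Outer rectangle: 180 × 180, A = 32 400 mm², x = 90 mm, Ī = 87 480 000 mm⁴.
Inner void (subtracted): 150 × 150, A = 22 500 mm², x = 90 mm, Ī = 42 187 500 mm⁴.
By symmetry the centroid is at mid-width, x̄ = 90 mm.
All pieces are centred on the centroidal y-axis, so I = ΣĪ (holes subtracted) = 45 292 500 mm⁴.
Radius of gyration: k = √(I/A) = √(45 292 500 / 9 900) = 67.64 mm.

k_y ≈ 68 mm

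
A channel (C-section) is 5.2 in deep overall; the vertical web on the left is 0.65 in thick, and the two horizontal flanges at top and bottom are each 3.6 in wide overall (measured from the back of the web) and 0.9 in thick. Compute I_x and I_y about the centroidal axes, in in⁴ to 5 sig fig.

Decompose the section into non-overlapping parts with the origin at the bottom-left of its bounding rectangle.
Web: 0.65 × 5.2, A = 3.38 in², y = 2.6 in, Ī = 7.616267 in⁴.
Top flange (beyond web): 2.95 × 0.9, A = 2.655 in², y = 4.75 in, Ī = 0.1792125 in⁴.
Bottom flange (beyond web): 2.95 × 0.9, A = 2.655 in², y = 0.45 in, Ī = 0.1792125 in⁴.
By symmetry the centroid is at mid-height, ȳ = 2.6 in.
Transfer each piece to the centroidal x-axis using Ī + A·d² with d = y − 2.6:
  web: d = 0 in → contributes +7.616267 in⁴
  top flange (beyond web): d = 2.15 in → contributes +12.45195 in⁴
  bottom flange (beyond web): d = -2.15 in → contributes +12.45195 in⁴
Total I = 32.52017 in⁴.
For the y-axis: x̄ = 1.424885 in.
Repeating about the centroidal y-axis gives I_y = 10.66156 in⁴.

I_x ≈ 32.520 in⁴, I_y ≈ 10.662 in⁴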